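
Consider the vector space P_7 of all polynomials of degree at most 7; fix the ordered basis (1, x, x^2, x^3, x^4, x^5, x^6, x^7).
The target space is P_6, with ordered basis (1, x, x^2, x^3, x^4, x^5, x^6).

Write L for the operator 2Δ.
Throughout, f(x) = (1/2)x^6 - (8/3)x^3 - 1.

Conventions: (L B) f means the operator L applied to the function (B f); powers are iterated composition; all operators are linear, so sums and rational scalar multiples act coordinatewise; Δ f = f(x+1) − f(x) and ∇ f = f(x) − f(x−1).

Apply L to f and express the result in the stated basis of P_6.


Δ f = 3x^5 + (15/2)x^4 + 10x^3 - (1/2)x^2 - 5x - 13/6
(2Δ) f = 6x^5 + 15x^4 + 20x^3 - x^2 - 10x - 13/3

the result is g(x) = 6x^5 + 15x^4 + 20x^3 - x^2 - 10x - 13/3


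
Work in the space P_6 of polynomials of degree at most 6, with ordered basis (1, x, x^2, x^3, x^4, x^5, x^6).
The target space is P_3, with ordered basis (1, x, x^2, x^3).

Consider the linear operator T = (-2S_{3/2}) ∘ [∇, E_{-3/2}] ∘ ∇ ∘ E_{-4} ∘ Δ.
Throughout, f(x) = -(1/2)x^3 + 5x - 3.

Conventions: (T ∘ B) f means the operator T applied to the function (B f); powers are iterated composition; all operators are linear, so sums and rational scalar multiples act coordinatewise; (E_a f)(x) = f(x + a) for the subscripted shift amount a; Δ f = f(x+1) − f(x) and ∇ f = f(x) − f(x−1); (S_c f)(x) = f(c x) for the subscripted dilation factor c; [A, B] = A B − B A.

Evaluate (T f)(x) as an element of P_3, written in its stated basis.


the result is g(x) = 0

Δ f = -(3/2)x^2 - (3/2)x + 9/2
E_{-4} Δ f = -(3/2)x^2 + (21/2)x - 27/2
∇ E_{-4} Δ f = -3x + 12
E_{-3/2} (∇ ∘ E_{-4} ∘ Δ) f = -3x + 33/2
∇ E_{-3/2} (∇ ∘ E_{-4} ∘ Δ) f = -3
∇ (∇ ∘ E_{-4} ∘ Δ) f = -3
E_{-3/2} ∇ (∇ ∘ E_{-4} ∘ Δ) f = -3
[∇, E_{-3/2}] (∇ ∘ E_{-4} ∘ Δ) f = 0
S_{3/2} [∇, E_{-3/2}] (∇ ∘ E_{-4} ∘ Δ) f = 0
(-2S_{3/2}) [∇, E_{-3/2}] (∇ ∘ E_{-4} ∘ Δ) f = 0


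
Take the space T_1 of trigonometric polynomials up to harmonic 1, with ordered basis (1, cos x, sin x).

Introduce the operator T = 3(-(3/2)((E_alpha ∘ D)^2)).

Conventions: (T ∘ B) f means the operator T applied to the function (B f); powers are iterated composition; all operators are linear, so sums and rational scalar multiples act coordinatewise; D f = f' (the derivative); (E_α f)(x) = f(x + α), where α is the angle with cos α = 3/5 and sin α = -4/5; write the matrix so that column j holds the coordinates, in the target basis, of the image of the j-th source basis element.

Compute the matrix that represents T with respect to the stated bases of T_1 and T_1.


image of 1: 0
image of cos x: -(63/50)cos x + (108/25)sin x
image of sin x: -(108/25)cos x - (63/50)sin x
each image's coordinates form column j of the matrix

the matrix is [[0, 0, 0]; [0, -63/50, -108/25]; [0, 108/25, -63/50]] (rows listed top to bottom)


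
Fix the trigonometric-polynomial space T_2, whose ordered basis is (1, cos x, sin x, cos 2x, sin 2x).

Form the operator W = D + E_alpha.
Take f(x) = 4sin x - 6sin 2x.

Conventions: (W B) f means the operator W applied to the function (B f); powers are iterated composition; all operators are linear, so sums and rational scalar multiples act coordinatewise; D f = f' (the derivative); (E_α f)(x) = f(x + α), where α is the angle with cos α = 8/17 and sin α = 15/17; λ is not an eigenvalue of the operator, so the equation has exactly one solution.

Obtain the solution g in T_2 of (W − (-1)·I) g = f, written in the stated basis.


g(x) = -(128/97)cos x + (100/97)sin x + (1227/593)cos 2x - (192/593)sin 2x

write g with unknown coordinates in the stated basis and equate coefficients in (W − (-1)·I) g = f
solving from the highest basis element down gives g = -(128/97)cos x + (100/97)sin x + (1227/593)cos 2x - (192/593)sin 2x
check: W g = (128/97)cos x + (288/97)sin x - (1227/593)cos 2x - (3366/593)sin 2x
so W g − (-1)·g = 4sin x - 6sin 2x = f ✓


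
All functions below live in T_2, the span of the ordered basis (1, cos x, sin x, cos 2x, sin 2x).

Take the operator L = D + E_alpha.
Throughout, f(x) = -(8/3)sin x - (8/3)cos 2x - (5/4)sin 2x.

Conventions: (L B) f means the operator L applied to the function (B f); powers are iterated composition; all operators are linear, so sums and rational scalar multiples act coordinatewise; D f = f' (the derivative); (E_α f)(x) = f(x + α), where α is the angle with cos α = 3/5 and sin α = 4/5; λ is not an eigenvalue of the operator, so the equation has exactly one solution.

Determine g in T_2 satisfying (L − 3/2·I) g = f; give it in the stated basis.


the image equals g(x) = (32/27)cos x + (16/27)sin x + (2534/3579)cos 2x - (3401/7158)sin 2x

write g with unknown coordinates in the stated basis and equate coefficients in (L − 3/2·I) g = f
solving from the highest basis element down gives g = (32/27)cos x + (16/27)sin x + (2534/3579)cos 2x - (3401/7158)sin 2x
check: L g = (16/9)cos x - (16/9)sin x - (5743/3579)cos 2x - (4683/2386)sin 2x
so L g − 3/2·g = -(8/3)sin x - (8/3)cos 2x - (5/4)sin 2x = f ✓


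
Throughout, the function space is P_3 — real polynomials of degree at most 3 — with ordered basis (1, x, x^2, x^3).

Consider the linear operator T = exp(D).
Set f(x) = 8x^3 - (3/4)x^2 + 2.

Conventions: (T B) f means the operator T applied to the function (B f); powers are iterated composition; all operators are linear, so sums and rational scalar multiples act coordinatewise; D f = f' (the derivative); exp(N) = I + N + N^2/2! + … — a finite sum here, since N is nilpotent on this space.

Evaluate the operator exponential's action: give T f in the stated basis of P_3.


the result is g(x) = 8x^3 + (93/4)x^2 + (45/2)x + 37/4

order-1 term: 24x^2 - (3/2)x
order-2 term: 24x - 3/4
order-3 term: 8
the series for exp(D) f terminates at order 3
exp(D) f = 8x^3 + (93/4)x^2 + (45/2)x + 37/4


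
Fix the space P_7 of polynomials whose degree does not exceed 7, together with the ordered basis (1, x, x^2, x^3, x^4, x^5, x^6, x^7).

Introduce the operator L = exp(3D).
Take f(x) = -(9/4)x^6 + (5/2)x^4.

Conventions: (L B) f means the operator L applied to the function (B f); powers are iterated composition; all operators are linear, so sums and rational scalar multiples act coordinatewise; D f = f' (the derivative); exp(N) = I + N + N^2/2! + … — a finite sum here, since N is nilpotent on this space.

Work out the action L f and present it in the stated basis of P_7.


order-1 term: -(81/2)x^5 + 30x^3
order-2 term: -(1215/4)x^4 + 135x^2
order-3 term: -1215x^3 + 270x
order-4 term: -(10935/4)x^2 + 405/2
order-5 term: -(6561/2)x
order-6 term: -6561/4
the series for exp(3D) f terminates at order 6
exp(3D) f = -(9/4)x^6 - (81/2)x^5 - (1205/4)x^4 - 1185x^3 - (10395/4)x^2 - (6021/2)x - 5751/4

g(x) = -(9/4)x^6 - (81/2)x^5 - (1205/4)x^4 - 1185x^3 - (10395/4)x^2 - (6021/2)x - 5751/4


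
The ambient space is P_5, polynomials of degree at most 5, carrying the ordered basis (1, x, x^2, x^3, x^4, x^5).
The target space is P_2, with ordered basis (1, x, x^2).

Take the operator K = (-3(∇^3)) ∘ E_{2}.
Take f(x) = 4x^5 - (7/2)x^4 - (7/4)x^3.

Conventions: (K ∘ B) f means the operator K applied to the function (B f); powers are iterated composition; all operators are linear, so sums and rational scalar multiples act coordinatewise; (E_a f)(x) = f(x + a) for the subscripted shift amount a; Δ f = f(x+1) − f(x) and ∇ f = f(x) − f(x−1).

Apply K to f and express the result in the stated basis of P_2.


the image equals g(x) = -720x^2 - 468x - 405/2

E_{2} f = 4x^5 + (73/2)x^4 + (521/4)x^3 + (451/2)x^2 + 187x + 58
∇ E_{2} f = 20x^4 + 106x^3 + (847/4)x^2 + (745/4)x + 237/4
∇ ∇ E_{2} f = 80x^3 + 198x^2 + (371/2)x + 121/2
∇ ∇ ∇ E_{2} f = 240x^2 + 156x + 135/2
(-3(∇^3)) E_{2} f = -720x^2 - 468x - 405/2


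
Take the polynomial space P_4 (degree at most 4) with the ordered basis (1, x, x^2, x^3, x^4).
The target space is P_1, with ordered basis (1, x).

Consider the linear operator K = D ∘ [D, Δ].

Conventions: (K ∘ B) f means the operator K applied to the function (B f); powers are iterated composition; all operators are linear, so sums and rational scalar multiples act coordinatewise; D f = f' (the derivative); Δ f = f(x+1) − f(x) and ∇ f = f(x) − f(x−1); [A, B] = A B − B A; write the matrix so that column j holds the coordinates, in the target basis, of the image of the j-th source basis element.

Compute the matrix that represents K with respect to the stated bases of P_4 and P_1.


image of 1: 0
image of x: 0
image of x^2: 0
image of x^3: 0
image of x^4: 0
each image's coordinates form column j of the matrix

the matrix is [[0, 0, 0, 0, 0]; [0, 0, 0, 0, 0]] (rows listed top to bottom)


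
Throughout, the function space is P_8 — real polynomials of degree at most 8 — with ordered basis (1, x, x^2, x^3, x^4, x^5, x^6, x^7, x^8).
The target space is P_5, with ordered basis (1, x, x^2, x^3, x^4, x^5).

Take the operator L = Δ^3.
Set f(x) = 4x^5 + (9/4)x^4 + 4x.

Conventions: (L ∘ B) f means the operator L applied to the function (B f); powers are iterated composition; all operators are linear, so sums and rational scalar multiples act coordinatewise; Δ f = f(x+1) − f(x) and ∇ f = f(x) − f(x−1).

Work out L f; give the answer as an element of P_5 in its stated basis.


the image equals g(x) = 240x^2 + 774x + 681

Δ f = 20x^4 + 49x^3 + (107/2)x^2 + 29x + 41/4
Δ Δ f = 80x^3 + 267x^2 + 334x + 303/2
Δ Δ Δ f = 240x^2 + 774x + 681


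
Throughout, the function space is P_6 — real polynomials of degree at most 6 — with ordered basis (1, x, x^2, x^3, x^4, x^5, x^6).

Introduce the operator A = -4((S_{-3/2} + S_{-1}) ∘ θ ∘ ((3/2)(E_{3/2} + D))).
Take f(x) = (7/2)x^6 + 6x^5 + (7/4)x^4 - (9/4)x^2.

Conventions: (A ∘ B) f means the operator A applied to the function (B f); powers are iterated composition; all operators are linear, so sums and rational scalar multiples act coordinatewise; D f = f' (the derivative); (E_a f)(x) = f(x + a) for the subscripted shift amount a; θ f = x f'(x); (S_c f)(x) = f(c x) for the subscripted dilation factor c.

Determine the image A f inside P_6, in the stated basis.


the result is g(x) = -(49959/32)x^6 + (482625/32)x^5 - (453669/16)x^4 + (489825/16)x^3 - (611091/32)x^2 + (155385/32)x

E_{3/2} f = (7/2)x^6 + (75/2)x^5 + (1319/8)x^4 + (1527/4)x^3 + (15669/32)x^2 + (10503/32)x + 11421/128
D f = 21x^5 + 30x^4 + 7x^3 - (9/2)x
(E_{3/2} + D) f = (7/2)x^6 + (117/2)x^5 + (1559/8)x^4 + (1555/4)x^3 + (15669/32)x^2 + (10359/32)x + 11421/128
((3/2)(E_{3/2} + D)) f = (21/4)x^6 + (351/4)x^5 + (4677/16)x^4 + (4665/8)x^3 + (47007/64)x^2 + (31077/64)x + 34263/256
θ ((3/2)(E_{3/2} + D)) f = (63/2)x^6 + (1755/4)x^5 + (4677/4)x^4 + (13995/8)x^3 + (47007/32)x^2 + (31077/64)x
S_{-3/2} θ ((3/2)(E_{3/2} + D)) f = (45927/128)x^6 - (426465/128)x^5 + (378837/64)x^4 - (377865/64)x^3 + (423063/128)x^2 - (93231/128)x
S_{-1} θ ((3/2)(E_{3/2} + D)) f = (63/2)x^6 - (1755/4)x^5 + (4677/4)x^4 - (13995/8)x^3 + (47007/32)x^2 - (31077/64)x
(S_{-3/2} + S_{-1}) θ ((3/2)(E_{3/2} + D)) f = (49959/128)x^6 - (482625/128)x^5 + (453669/64)x^4 - (489825/64)x^3 + (611091/128)x^2 - (155385/128)x
(-4((S_{-3/2} + S_{-1}) ∘ θ ∘ ((3/2)(E_{3/2} + D)))) f = -(49959/32)x^6 + (482625/32)x^5 - (453669/16)x^4 + (489825/16)x^3 - (611091/32)x^2 + (155385/32)x


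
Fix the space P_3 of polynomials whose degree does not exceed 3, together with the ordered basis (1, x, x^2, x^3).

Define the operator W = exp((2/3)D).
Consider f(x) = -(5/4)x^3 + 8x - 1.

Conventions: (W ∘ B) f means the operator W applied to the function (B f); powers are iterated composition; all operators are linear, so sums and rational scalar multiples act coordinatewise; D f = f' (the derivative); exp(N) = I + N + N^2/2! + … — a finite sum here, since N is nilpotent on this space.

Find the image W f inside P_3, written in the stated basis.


order-1 term: -(5/2)x^2 + 16/3
order-2 term: -(5/3)x
order-3 term: -10/27
the series for exp((2/3)D) f terminates at order 3
exp((2/3)D) f = -(5/4)x^3 - (5/2)x^2 + (19/3)x + 107/27

the image equals g(x) = -(5/4)x^3 - (5/2)x^2 + (19/3)x + 107/27


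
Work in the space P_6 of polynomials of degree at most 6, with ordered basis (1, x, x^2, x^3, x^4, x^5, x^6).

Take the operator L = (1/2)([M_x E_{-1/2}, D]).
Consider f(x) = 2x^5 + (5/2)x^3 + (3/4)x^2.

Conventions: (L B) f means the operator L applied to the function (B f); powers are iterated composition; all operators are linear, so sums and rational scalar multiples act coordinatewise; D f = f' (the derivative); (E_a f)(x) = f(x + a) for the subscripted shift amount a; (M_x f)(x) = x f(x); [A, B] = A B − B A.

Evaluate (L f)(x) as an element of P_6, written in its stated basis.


D f = 10x^4 + (15/2)x^2 + (3/2)x
E_{-1/2} D f = 10x^4 - 20x^3 + (45/2)x^2 - 11x + 7/4
M_x E_{-1/2} D f = 10x^5 - 20x^4 + (45/2)x^3 - 11x^2 + (7/4)x
E_{-1/2} f = 2x^5 - 5x^4 + (15/2)x^3 - (11/2)x^2 + (7/4)x - 3/16
M_x E_{-1/2} f = 2x^6 - 5x^5 + (15/2)x^4 - (11/2)x^3 + (7/4)x^2 - (3/16)x
D (M_x E_{-1/2}) f = 12x^5 - 25x^4 + 30x^3 - (33/2)x^2 + (7/2)x - 3/16
[M_x E_{-1/2}, D] f = -2x^5 + 5x^4 - (15/2)x^3 + (11/2)x^2 - (7/4)x + 3/16
((1/2)([M_x E_{-1/2}, D])) f = -x^5 + (5/2)x^4 - (15/4)x^3 + (11/4)x^2 - (7/8)x + 3/32

g(x) = -x^5 + (5/2)x^4 - (15/4)x^3 + (11/4)x^2 - (7/8)x + 3/32


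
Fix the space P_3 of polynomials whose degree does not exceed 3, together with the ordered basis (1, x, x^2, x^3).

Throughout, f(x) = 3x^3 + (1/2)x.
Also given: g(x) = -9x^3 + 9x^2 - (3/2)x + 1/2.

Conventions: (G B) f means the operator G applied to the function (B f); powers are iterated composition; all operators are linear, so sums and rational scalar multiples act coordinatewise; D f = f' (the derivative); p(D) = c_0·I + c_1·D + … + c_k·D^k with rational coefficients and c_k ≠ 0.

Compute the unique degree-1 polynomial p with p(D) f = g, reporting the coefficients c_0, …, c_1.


D^0 f = 3x^3 + (1/2)x
D^1 f = 9x^2 + 1/2
matching coefficients of g against c_0 f + c_1 Df + … from the top degree down determines the c_i
solution: c_0 = -3, c_1 = 1

p(D) = -3·I + D, i.e. c_0 = -3, c_1 = 1


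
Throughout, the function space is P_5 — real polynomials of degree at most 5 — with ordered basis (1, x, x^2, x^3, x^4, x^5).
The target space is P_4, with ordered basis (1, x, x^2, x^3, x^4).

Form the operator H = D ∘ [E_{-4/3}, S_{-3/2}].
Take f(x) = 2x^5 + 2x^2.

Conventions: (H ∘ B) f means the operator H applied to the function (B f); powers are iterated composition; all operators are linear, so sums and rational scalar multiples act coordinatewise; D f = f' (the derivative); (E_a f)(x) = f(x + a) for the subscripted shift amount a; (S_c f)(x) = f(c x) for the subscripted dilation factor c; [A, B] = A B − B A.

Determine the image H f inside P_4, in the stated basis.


S_{-3/2} f = -(243/16)x^5 + (9/2)x^2
E_{-4/3} S_{-3/2} f = -(243/16)x^5 + (405/4)x^4 - 270x^3 + (729/2)x^2 - 252x + 72
E_{-4/3} f = 2x^5 - (40/3)x^4 + (320/9)x^3 - (1226/27)x^2 + (2128/81)x - 1184/243
S_{-3/2} E_{-4/3} f = -(243/16)x^5 - (135/2)x^4 - 120x^3 - (613/6)x^2 - (1064/27)x - 1184/243
[E_{-4/3}, S_{-3/2}] f = (675/4)x^4 - 150x^3 + (1400/3)x^2 - (5740/27)x + 18680/243
D [E_{-4/3}, S_{-3/2}] f = 675x^3 - 450x^2 + (2800/3)x - 5740/27

g(x) = 675x^3 - 450x^2 + (2800/3)x - 5740/27


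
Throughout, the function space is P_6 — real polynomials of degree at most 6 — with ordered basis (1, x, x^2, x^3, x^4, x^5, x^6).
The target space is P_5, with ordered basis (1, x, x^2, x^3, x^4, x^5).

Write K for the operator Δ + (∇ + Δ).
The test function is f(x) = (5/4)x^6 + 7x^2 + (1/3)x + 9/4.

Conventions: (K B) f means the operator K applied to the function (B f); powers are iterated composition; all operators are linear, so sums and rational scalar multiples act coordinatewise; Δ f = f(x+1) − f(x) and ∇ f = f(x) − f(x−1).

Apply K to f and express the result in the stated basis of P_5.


Δ f = (15/2)x^5 + (75/4)x^4 + 25x^3 + (75/4)x^2 + (43/2)x + 103/12
∇ f = (15/2)x^5 - (75/4)x^4 + 25x^3 - (75/4)x^2 + (43/2)x - 95/12
Δ f = (15/2)x^5 + (75/4)x^4 + 25x^3 + (75/4)x^2 + (43/2)x + 103/12
(∇ + Δ) f = 15x^5 + 50x^3 + 43x + 2/3
(Δ + (∇ + Δ)) f = (45/2)x^5 + (75/4)x^4 + 75x^3 + (75/4)x^2 + (129/2)x + 37/4

the image equals g(x) = (45/2)x^5 + (75/4)x^4 + 75x^3 + (75/4)x^2 + (129/2)x + 37/4


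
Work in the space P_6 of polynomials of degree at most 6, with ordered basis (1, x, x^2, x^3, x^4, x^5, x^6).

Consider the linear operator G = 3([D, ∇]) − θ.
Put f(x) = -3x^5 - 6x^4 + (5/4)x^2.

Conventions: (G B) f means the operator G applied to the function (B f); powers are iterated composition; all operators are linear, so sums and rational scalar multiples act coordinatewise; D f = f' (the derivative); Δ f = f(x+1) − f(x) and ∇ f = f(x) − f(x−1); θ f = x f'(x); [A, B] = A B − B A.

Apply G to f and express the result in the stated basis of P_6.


g(x) = 15x^5 + 24x^4 - (5/2)x^2

∇ f = -15x^4 + 6x^3 + 6x^2 - (13/2)x + 7/4
D ∇ f = -60x^3 + 18x^2 + 12x - 13/2
D f = -15x^4 - 24x^3 + (5/2)x
∇ D f = -60x^3 + 18x^2 + 12x - 13/2
[D, ∇] f = 0
(3([D, ∇])) f = 0
θ f = -15x^5 - 24x^4 + (5/2)x^2
(-θ) f = 15x^5 + 24x^4 - (5/2)x^2
(3([D, ∇]) − θ) f = 15x^5 + 24x^4 - (5/2)x^2


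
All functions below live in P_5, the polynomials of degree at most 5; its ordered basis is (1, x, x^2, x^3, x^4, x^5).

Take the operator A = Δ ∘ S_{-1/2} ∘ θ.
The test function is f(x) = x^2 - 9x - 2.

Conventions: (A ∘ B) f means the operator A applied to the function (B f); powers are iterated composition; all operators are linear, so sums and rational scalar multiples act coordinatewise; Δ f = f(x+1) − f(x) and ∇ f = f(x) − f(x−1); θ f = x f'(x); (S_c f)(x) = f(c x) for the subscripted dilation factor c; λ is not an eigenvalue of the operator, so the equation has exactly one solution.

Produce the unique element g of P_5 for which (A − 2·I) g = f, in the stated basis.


the result is g(x) = -(1/2)x^2 + (17/4)x - 3/16

write g with unknown coordinates in the stated basis and equate coefficients in (A − 2·I) g = f
solving from the highest basis element down gives g = -(1/2)x^2 + (17/4)x - 3/16
check: A g = -(1/2)x - 19/8
so A g − 2·g = x^2 - 9x - 2 = f ✓


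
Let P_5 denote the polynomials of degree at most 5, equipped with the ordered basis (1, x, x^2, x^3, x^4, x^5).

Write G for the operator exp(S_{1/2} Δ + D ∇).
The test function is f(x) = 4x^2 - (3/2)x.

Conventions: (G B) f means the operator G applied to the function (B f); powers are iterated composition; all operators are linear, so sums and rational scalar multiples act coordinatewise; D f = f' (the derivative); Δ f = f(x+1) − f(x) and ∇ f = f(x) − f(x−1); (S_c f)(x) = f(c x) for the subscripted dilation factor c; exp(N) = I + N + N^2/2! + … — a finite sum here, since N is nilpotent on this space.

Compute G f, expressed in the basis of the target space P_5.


the image equals g(x) = 4x^2 + (5/2)x + 25/2

order-1 term: 4x + 21/2
order-2 term: 2
the series for exp(S_{1/2} Δ + D ∇) f terminates at order 2
exp(S_{1/2} Δ + D ∇) f = 4x^2 + (5/2)x + 25/2


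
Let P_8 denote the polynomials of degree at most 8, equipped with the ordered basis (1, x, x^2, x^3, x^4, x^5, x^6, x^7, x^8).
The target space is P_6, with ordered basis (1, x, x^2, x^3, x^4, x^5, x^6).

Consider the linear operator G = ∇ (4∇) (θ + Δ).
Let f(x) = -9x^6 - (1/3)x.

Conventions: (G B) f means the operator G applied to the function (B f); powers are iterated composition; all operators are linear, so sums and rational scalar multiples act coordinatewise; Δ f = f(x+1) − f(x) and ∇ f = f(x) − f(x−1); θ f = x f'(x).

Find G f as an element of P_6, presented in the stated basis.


the result is g(x) = -6480x^4 + 21600x^3 - 38880x^2 + 32400x - 11232

θ f = -54x^6 - (1/3)x
Δ f = -54x^5 - 135x^4 - 180x^3 - 135x^2 - 54x - 28/3
(θ + Δ) f = -54x^6 - 54x^5 - 135x^4 - 180x^3 - 135x^2 - (163/3)x - 28/3
∇ (θ + Δ) f = -324x^5 + 540x^4 - 1080x^3 + 540x^2 - 324x + 107/3
(4∇) (θ + Δ) f = -1296x^5 + 2160x^4 - 4320x^3 + 2160x^2 - 1296x + 428/3
∇ ((4∇) (θ + Δ)) f = -6480x^4 + 21600x^3 - 38880x^2 + 32400x - 11232


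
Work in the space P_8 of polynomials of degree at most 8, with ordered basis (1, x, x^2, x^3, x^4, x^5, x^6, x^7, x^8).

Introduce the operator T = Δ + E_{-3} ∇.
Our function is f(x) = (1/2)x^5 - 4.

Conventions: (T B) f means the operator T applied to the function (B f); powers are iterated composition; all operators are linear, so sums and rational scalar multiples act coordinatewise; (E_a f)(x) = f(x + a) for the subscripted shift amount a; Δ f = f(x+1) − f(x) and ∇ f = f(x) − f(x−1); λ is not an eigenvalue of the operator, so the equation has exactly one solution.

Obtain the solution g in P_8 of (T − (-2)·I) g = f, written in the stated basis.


write g with unknown coordinates in the stated basis and equate coefficients in (T − (-2)·I) g = f
solving from the highest basis element down gives g = (1/4)x^5 - (5/4)x^4 + (25/2)x^3 - (215/2)x^2 + (2125/4)x - 5199/4
check: T g = (5/2)x^4 - 25x^3 + 215x^2 - (2125/2)x + 5191/2
so T g − (-2)·g = (1/2)x^5 - 4 = f ✓

g(x) = (1/4)x^5 - (5/4)x^4 + (25/2)x^3 - (215/2)x^2 + (2125/4)x - 5199/4


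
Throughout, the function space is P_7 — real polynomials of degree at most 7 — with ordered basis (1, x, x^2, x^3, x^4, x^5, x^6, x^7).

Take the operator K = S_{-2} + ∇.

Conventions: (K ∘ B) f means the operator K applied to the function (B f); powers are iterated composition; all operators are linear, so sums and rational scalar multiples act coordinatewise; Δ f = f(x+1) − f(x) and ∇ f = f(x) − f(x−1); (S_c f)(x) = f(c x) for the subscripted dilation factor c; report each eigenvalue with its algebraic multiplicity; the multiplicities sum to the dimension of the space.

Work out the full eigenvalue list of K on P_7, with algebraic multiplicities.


image of 1: 1
image of x: -2x + 1
image of x^2: 4x^2 + 2x - 1
image of x^3: -8x^3 + 3x^2 - 3x + 1
image of x^4: 16x^4 + 4x^3 - 6x^2 + 4x - 1
image of x^5: -32x^5 + 5x^4 - 10x^3 + 10x^2 - 5x + 1
image of x^6: 64x^6 + 6x^5 - 15x^4 + 20x^3 - 15x^2 + 6x - 1
image of x^7: -128x^7 + 7x^6 - 21x^5 + 35x^4 - 35x^3 + 21x^2 - 7x + 1
the matrix is upper triangular; its diagonal is (1, -2, 4, -8, 16, -32, 64, -128)
for a triangular matrix the eigenvalues are the diagonal entries, with algebraic multiplicity their repetition count

λ = -128 (multiplicity 1), λ = -32 (multiplicity 1), λ = -8 (multiplicity 1), λ = -2 (multiplicity 1), λ = 1 (multiplicity 1), λ = 4 (multiplicity 1), λ = 16 (multiplicity 1), λ = 64 (multiplicity 1)


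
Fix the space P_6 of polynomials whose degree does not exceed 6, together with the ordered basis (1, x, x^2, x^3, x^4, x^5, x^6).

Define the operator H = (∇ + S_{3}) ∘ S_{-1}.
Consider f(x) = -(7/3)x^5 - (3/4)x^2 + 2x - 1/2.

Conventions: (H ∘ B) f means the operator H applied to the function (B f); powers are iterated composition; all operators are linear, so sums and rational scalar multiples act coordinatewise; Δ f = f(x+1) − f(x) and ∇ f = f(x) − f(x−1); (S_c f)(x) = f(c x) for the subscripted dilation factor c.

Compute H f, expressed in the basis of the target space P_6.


the result is g(x) = 567x^5 + (35/3)x^4 - (70/3)x^3 + (199/12)x^2 - (115/6)x + 7/12

S_{-1} f = (7/3)x^5 - (3/4)x^2 - 2x - 1/2
∇ S_{-1} f = (35/3)x^4 - (70/3)x^3 + (70/3)x^2 - (79/6)x + 13/12
S_{3} S_{-1} f = 567x^5 - (27/4)x^2 - 6x - 1/2
(∇ + S_{3}) S_{-1} f = 567x^5 + (35/3)x^4 - (70/3)x^3 + (199/12)x^2 - (115/6)x + 7/12


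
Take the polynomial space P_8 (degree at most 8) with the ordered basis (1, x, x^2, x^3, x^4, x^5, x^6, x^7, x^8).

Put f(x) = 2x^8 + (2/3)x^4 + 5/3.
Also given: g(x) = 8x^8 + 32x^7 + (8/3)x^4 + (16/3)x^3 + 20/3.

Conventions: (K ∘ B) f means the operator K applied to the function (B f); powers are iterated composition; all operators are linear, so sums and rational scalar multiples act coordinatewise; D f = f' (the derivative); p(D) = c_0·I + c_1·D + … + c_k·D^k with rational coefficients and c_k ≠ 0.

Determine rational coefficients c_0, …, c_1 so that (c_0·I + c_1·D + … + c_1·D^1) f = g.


c_0 = 4, c_1 = 2

D^0 f = 2x^8 + (2/3)x^4 + 5/3
D^1 f = 16x^7 + (8/3)x^3
matching coefficients of g against c_0 f + c_1 Df + … from the top degree down determines the c_i
solution: c_0 = 4, c_1 = 2


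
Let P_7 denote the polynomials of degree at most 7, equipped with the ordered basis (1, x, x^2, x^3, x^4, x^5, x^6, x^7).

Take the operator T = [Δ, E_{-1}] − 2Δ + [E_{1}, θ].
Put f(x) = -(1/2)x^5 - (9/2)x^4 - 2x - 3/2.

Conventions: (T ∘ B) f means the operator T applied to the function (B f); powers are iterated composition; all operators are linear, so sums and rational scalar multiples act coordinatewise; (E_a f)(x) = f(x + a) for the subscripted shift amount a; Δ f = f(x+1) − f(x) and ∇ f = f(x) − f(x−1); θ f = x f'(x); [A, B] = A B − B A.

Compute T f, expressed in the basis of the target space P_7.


g(x) = (5/2)x^4 + 18x^3 - 5x^2 - 23x - 17/2

E_{-1} f = -(1/2)x^5 - 2x^4 + 13x^3 - 22x^2 + (27/2)x - 7/2
Δ E_{-1} f = -(5/2)x^4 - 13x^3 + 22x^2 - (31/2)x + 2
Δ f = -(5/2)x^4 - 23x^3 - 32x^2 - (41/2)x - 7
E_{-1} Δ f = -(5/2)x^4 - 13x^3 + 22x^2 - (31/2)x + 2
[Δ, E_{-1}] f = 0
Δ f = -(5/2)x^4 - 23x^3 - 32x^2 - (41/2)x - 7
(-2Δ) f = 5x^4 + 46x^3 + 64x^2 + 41x + 14
θ f = -(5/2)x^5 - 18x^4 - 2x
E_{1} θ f = -(5/2)x^5 - (61/2)x^4 - 97x^3 - 133x^2 - (173/2)x - 45/2
E_{1} f = -(1/2)x^5 - 7x^4 - 23x^3 - 32x^2 - (45/2)x - 17/2
θ E_{1} f = -(5/2)x^5 - 28x^4 - 69x^3 - 64x^2 - (45/2)x
[E_{1}, θ] f = -(5/2)x^4 - 28x^3 - 69x^2 - 64x - 45/2
([Δ, E_{-1}] − 2Δ + [E_{1}, θ]) f = (5/2)x^4 + 18x^3 - 5x^2 - 23x - 17/2


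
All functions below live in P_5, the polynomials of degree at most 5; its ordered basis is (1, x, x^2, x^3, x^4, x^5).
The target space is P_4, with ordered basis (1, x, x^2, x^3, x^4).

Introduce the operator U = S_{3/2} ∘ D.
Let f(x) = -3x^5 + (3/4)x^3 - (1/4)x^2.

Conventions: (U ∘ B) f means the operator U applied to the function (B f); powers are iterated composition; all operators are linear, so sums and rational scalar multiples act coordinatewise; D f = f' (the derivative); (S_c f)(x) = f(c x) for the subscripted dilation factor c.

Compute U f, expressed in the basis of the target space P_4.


g(x) = -(1215/16)x^4 + (81/16)x^2 - (3/4)x

D f = -15x^4 + (9/4)x^2 - (1/2)x
S_{3/2} D f = -(1215/16)x^4 + (81/16)x^2 - (3/4)x


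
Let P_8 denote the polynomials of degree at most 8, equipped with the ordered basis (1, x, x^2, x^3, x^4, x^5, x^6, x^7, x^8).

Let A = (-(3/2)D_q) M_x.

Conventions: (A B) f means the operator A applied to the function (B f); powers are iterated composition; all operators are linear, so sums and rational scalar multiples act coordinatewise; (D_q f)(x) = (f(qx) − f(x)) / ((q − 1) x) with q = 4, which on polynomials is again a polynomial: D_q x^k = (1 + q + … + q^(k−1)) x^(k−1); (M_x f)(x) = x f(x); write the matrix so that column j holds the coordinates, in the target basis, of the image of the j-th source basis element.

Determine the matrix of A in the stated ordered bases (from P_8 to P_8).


the matrix is [[-3/2, 0, 0, 0, 0, 0, 0, 0, 0]; [0, -15/2, 0, 0, 0, 0, 0, 0, 0]; [0, 0, -63/2, 0, 0, 0, 0, 0, 0]; [0, 0, 0, -255/2, 0, 0, 0, 0, 0]; [0, 0, 0, 0, -1023/2, 0, 0, 0, 0]; [0, 0, 0, 0, 0, -4095/2, 0, 0, 0]; [0, 0, 0, 0, 0, 0, -16383/2, 0, 0]; [0, 0, 0, 0, 0, 0, 0, -65535/2, 0]; [0, 0, 0, 0, 0, 0, 0, 0, -262143/2]] (rows listed top to bottom)

image of 1: -3/2
image of x: -(15/2)x
image of x^2: -(63/2)x^2
image of x^3: -(255/2)x^3
image of x^4: -(1023/2)x^4
image of x^5: -(4095/2)x^5
image of x^6: -(16383/2)x^6
image of x^7: -(65535/2)x^7
image of x^8: -(262143/2)x^8
each image's coordinates form column j of the matrix


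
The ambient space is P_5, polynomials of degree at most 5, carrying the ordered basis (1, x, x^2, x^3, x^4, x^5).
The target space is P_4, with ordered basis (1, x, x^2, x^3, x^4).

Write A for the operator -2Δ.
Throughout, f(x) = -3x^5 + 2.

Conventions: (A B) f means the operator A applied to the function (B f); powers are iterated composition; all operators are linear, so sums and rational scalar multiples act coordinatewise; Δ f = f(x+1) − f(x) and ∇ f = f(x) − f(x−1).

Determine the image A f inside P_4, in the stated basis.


the image equals g(x) = 30x^4 + 60x^3 + 60x^2 + 30x + 6

Δ f = -15x^4 - 30x^3 - 30x^2 - 15x - 3
(-2Δ) f = 30x^4 + 60x^3 + 60x^2 + 30x + 6


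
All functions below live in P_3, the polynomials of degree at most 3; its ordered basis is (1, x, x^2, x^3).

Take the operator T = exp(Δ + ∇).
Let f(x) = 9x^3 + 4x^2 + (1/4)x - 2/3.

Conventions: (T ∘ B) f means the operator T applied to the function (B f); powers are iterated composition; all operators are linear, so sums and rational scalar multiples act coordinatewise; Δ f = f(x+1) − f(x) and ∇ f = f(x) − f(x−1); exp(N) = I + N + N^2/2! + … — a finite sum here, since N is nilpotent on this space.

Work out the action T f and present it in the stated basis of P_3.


g(x) = 9x^3 + 58x^2 + (497/4)x + 635/6

order-1 term: 54x^2 + 16x + 37/2
order-2 term: 108x + 16
order-3 term: 72
the series for exp(Δ + ∇) f terminates at order 3
exp(Δ + ∇) f = 9x^3 + 58x^2 + (497/4)x + 635/6


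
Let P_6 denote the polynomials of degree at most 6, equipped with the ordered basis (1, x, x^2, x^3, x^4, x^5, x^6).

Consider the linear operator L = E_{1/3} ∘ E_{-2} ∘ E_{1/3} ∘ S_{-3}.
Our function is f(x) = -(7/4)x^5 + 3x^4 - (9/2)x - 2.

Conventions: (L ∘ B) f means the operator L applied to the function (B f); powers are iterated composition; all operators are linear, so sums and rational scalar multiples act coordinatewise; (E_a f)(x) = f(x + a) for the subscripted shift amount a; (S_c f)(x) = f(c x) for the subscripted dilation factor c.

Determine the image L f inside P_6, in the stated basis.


the result is g(x) = (1701/4)x^5 - 2592x^4 + 6264x^3 - 7488x^2 + (8859/2)x - 1044

S_{-3} f = (1701/4)x^5 + 243x^4 + (27/2)x - 2
E_{1/3} S_{-3} f = (1701/4)x^5 + (3807/4)x^4 + (1593/2)x^3 + (639/2)x^2 + (303/4)x + 29/4
E_{-2} E_{1/3} S_{-3} f = (1701/4)x^5 - (13203/4)x^4 + (20385/2)x^3 - (31275/2)x^2 + (47679/4)x - 14473/4
E_{1/3} (E_{-2} ∘ E_{1/3} ∘ S_{-3}) f = (1701/4)x^5 - 2592x^4 + 6264x^3 - 7488x^2 + (8859/2)x - 1044


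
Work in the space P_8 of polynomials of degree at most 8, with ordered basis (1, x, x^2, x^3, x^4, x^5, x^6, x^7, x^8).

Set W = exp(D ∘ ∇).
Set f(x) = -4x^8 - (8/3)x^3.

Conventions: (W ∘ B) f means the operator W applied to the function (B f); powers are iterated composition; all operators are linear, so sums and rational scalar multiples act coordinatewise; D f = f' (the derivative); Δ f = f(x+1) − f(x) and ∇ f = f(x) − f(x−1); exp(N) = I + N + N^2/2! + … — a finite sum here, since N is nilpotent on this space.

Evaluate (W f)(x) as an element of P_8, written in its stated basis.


the image equals g(x) = -4x^8 - 224x^6 + 672x^5 - 4480x^4 + (43672/3)x^3 - 37632x^2 + 60688x - 47288

order-1 term: -224x^6 + 672x^5 - 1120x^4 + 1120x^3 - 672x^2 + 208x - 24
order-2 term: -3360x^4 + 13440x^3 - 23520x^2 + 20160x - 6944
order-3 term: -13440x^2 + 40320x - 33600
order-4 term: -6720
the series for exp(D ∘ ∇) f terminates at order 4
exp(D ∘ ∇) f = -4x^8 - 224x^6 + 672x^5 - 4480x^4 + (43672/3)x^3 - 37632x^2 + 60688x - 47288


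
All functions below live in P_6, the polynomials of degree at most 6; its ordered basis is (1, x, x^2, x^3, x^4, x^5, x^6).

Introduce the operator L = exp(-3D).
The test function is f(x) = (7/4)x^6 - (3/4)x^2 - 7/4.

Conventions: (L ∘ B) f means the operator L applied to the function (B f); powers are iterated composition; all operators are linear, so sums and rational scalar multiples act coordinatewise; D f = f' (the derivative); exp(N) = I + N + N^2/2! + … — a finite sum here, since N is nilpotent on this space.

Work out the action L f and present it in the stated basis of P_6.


order-1 term: -(63/2)x^5 + (9/2)x
order-2 term: (945/4)x^4 - 27/4
order-3 term: -945x^3
order-4 term: (8505/4)x^2
order-5 term: -(5103/2)x
order-6 term: 5103/4
the series for exp(-3D) f terminates at order 6
exp(-3D) f = (7/4)x^6 - (63/2)x^5 + (945/4)x^4 - 945x^3 + (4251/2)x^2 - 2547x + 5069/4

the result is g(x) = (7/4)x^6 - (63/2)x^5 + (945/4)x^4 - 945x^3 + (4251/2)x^2 - 2547x + 5069/4


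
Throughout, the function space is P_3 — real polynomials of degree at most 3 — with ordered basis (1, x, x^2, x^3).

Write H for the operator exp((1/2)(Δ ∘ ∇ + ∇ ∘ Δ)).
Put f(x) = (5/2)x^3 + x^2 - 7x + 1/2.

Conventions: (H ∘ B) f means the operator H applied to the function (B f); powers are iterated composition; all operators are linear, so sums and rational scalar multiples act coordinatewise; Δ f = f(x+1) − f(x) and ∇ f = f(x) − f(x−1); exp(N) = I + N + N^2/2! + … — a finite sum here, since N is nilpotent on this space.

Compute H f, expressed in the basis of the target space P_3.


g(x) = (5/2)x^3 + x^2 + 8x + 5/2

order-1 term: 15x + 2
the series for exp((1/2)(Δ ∘ ∇ + ∇ ∘ Δ)) f terminates at order 1
exp((1/2)(Δ ∘ ∇ + ∇ ∘ Δ)) f = (5/2)x^3 + x^2 + 8x + 5/2


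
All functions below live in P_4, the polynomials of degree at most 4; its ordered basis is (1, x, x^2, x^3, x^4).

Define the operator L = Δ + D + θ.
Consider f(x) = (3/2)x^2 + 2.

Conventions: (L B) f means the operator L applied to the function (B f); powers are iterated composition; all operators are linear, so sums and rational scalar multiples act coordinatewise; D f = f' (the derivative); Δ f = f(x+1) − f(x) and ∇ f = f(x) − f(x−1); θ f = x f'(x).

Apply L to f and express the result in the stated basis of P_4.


g(x) = 3x^2 + 6x + 3/2

Δ f = 3x + 3/2
D f = 3x
θ f = 3x^2
(Δ + D + θ) f = 3x^2 + 6x + 3/2


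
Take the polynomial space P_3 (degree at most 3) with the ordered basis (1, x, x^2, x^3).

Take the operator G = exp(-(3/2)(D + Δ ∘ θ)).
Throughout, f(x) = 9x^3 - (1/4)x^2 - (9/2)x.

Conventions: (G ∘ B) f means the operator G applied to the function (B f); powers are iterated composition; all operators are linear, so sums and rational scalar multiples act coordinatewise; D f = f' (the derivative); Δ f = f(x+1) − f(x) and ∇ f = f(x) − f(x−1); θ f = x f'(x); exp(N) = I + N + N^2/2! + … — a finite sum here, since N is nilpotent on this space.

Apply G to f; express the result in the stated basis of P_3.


the result is g(x) = 9x^3 - (649/4)x^2 + (2421/4)x - 2667/8

order-1 term: -162x^2 - (477/4)x - 105/4
order-2 term: 729x + 3375/8
order-3 term: -729
the series for exp(-(3/2)(D + Δ ∘ θ)) f terminates at order 3
exp(-(3/2)(D + Δ ∘ θ)) f = 9x^3 - (649/4)x^2 + (2421/4)x - 2667/8


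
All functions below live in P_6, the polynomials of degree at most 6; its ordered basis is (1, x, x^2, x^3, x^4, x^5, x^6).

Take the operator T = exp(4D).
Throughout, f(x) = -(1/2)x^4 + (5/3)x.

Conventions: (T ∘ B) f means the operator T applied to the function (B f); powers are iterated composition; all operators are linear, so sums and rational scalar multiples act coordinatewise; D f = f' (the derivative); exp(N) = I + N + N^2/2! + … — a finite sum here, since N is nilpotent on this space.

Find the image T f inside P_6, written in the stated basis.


the result is g(x) = -(1/2)x^4 - 8x^3 - 48x^2 - (379/3)x - 364/3

order-1 term: -8x^3 + 20/3
order-2 term: -48x^2
order-3 term: -128x
order-4 term: -128
the series for exp(4D) f terminates at order 4
exp(4D) f = -(1/2)x^4 - 8x^3 - 48x^2 - (379/3)x - 364/3


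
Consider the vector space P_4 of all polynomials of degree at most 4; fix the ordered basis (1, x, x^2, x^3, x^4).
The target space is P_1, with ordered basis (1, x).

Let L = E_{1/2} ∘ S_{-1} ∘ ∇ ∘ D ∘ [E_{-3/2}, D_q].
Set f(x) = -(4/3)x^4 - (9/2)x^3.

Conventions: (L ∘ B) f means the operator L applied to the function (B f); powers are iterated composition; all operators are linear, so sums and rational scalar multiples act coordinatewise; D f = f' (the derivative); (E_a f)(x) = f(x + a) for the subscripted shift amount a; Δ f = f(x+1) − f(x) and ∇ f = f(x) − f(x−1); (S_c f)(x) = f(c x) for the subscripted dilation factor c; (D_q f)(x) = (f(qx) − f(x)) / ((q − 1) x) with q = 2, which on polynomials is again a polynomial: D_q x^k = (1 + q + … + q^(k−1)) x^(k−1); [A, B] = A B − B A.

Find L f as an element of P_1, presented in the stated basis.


g(x) = 68

D_q f = -20x^3 - (63/2)x^2
E_{-3/2} D_q f = -20x^3 + (117/2)x^2 - (81/2)x - 27/8
E_{-3/2} f = -(4/3)x^4 + (7/2)x^3 + (9/4)x^2 - (99/8)x + 135/16
D_q E_{-3/2} f = -20x^3 + (49/2)x^2 + (27/4)x - 99/8
[E_{-3/2}, D_q] f = 34x^2 - (189/4)x + 9
D [E_{-3/2}, D_q] f = 68x - 189/4
∇ D [E_{-3/2}, D_q] f = 68
S_{-1} (∇ ∘ D) [E_{-3/2}, D_q] f = 68
E_{1/2} S_{-1} (∇ ∘ D) [E_{-3/2}, D_q] f = 68


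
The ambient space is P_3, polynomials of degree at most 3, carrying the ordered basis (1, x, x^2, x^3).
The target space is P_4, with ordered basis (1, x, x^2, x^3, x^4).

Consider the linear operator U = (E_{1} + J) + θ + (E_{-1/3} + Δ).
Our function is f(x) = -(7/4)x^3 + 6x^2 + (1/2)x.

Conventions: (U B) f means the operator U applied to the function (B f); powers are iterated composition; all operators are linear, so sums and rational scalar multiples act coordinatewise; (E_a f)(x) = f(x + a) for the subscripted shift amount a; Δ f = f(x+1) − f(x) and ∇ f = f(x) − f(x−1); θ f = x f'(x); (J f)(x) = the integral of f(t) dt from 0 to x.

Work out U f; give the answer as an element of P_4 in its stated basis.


the result is g(x) = -(7/16)x^4 - (27/4)x^3 + (31/2)x^2 + (125/12)x + 1087/108

E_{1} f = -(7/4)x^3 + (3/4)x^2 + (29/4)x + 19/4
J f = -(7/16)x^4 + 2x^3 + (1/4)x^2
(E_{1} + J) f = -(7/16)x^4 + (1/4)x^3 + x^2 + (29/4)x + 19/4
θ f = -(21/4)x^3 + 12x^2 + (1/2)x
E_{-1/3} f = -(7/4)x^3 + (31/4)x^2 - (49/12)x + 61/108
Δ f = -(21/4)x^2 + (27/4)x + 19/4
(E_{-1/3} + Δ) f = -(7/4)x^3 + (5/2)x^2 + (8/3)x + 287/54
((E_{1} + J) + θ + (E_{-1/3} + Δ)) f = -(7/16)x^4 - (27/4)x^3 + (31/2)x^2 + (125/12)x + 1087/108


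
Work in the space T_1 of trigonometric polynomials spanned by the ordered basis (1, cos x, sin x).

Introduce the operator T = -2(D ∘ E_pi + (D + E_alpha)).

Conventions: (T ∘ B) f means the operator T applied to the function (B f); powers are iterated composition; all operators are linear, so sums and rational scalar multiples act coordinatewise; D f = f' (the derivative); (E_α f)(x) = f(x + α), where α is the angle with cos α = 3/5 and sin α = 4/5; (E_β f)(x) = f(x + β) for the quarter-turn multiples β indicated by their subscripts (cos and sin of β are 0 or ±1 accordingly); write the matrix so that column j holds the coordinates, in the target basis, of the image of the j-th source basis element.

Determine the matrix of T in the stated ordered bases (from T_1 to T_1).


image of 1: -2
image of cos x: -(6/5)cos x + (8/5)sin x
image of sin x: -(8/5)cos x - (6/5)sin x
each image's coordinates form column j of the matrix

the matrix is [[-2, 0, 0]; [0, -6/5, -8/5]; [0, 8/5, -6/5]] (rows listed top to bottom)


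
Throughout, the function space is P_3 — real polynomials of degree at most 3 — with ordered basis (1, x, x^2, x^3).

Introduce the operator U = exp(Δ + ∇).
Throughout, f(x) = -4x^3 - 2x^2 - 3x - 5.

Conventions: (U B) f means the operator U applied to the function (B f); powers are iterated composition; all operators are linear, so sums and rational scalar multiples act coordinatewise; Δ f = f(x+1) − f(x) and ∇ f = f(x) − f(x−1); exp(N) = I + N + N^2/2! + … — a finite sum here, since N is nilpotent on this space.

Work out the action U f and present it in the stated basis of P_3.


the result is g(x) = -4x^3 - 26x^2 - 59x - 59

order-1 term: -24x^2 - 8x - 14
order-2 term: -48x - 8
order-3 term: -32
the series for exp(Δ + ∇) f terminates at order 3
exp(Δ + ∇) f = -4x^3 - 26x^2 - 59x - 59


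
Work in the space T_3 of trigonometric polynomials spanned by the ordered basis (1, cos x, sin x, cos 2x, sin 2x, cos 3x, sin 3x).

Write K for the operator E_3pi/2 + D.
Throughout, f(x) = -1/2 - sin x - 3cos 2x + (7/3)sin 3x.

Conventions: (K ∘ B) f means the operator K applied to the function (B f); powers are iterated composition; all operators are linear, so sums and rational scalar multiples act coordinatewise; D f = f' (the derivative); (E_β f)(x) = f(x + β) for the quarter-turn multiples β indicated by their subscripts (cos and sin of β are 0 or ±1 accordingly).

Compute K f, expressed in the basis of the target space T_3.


E_3pi/2 f = -1/2 + cos x + 3cos 2x + (7/3)cos 3x
D f = -cos x + 6sin 2x + 7cos 3x
(E_3pi/2 + D) f = -1/2 + 3cos 2x + 6sin 2x + (28/3)cos 3x

the image equals g(x) = -1/2 + 3cos 2x + 6sin 2x + (28/3)cos 3x
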